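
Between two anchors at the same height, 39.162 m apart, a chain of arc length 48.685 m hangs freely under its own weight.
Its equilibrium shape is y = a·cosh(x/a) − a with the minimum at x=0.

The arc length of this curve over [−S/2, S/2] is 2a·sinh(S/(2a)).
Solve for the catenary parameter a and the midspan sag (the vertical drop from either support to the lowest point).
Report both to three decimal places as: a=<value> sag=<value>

a=16.772 sag=12.789

seed: a₀ = √(S³/(24(L−S))) = √(39.162³/(24·9.523)) = 16.210812
iter 1: u=1.207898  f(a)=+7.193e-01  f'(a)=-1.355e+00  a ← 16.210812 − (+7.193e-01/-1.355e+00) = 16.741498
iter 2: u=1.169609  f(a)=+3.683e-02  f'(a)=-1.220e+00  a ← 16.741498 − (+3.683e-02/-1.220e+00) = 16.771692
iter 3: u=1.167503  f(a)=+1.081e-04  f'(a)=-1.213e+00  a ← 16.771692 − (+1.081e-04/-1.213e+00) = 16.771781
iter 4: u=1.167497  f(a)=+9.374e-10  f'(a)=-1.213e+00  a ← 16.771781 − (+9.374e-10/-1.213e+00) = 16.771781
iter 5: u=1.167497  f(a)=+7.105e-15  f'(a)=-1.213e+00  a ← 16.771781 − (+7.105e-15/-1.213e+00) = 16.771781
converged: |Δa| < 1e-12 after 5 iterations
sag = a·(cosh(S/(2a)) − 1) = 16.771781·(cosh(1.167497) − 1) = 12.789172
T_max/T_min = cosh(S/(2a)) = 1.762541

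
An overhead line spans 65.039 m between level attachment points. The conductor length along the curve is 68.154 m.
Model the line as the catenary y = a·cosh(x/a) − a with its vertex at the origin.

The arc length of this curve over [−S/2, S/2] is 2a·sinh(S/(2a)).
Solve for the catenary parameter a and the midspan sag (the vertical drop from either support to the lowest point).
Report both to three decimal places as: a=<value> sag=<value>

seed: a₀ = √(S³/(24(L−S))) = √(65.039³/(24·3.115)) = 60.663315
iter 1: u=0.536065  f(a)=+4.506e-02  f'(a)=-1.057e-01  a ← 60.663315 − (+4.506e-02/-1.057e-01) = 61.089742
iter 2: u=0.532323  f(a)=+4.796e-04  f'(a)=-1.034e-01  a ← 61.089742 − (+4.796e-04/-1.034e-01) = 61.094379
iter 3: u=0.532283  f(a)=+5.562e-08  f'(a)=-1.034e-01  a ← 61.094379 − (+5.562e-08/-1.034e-01) = 61.094379
iter 4: u=0.532283  f(a)=+1.421e-14  f'(a)=-1.034e-01  a ← 61.094379 − (+1.421e-14/-1.034e-01) = 61.094379
converged: |Δa| < 1e-12 after 4 iterations
sag = a·(cosh(S/(2a)) − 1) = 61.094379·(cosh(0.532283) − 1) = 8.861072
T_max/T_min = cosh(S/(2a)) = 1.145039

a=61.094 sag=8.861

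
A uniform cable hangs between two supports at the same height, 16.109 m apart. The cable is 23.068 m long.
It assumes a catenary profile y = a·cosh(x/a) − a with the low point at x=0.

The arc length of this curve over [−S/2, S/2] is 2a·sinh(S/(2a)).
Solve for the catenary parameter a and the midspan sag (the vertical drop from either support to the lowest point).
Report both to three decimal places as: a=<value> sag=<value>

seed: a₀ = √(S³/(24(L−S))) = √(16.109³/(24·6.959)) = 5.002923
iter 1: u=1.609959  f(a)=+9.596e-01  f'(a)=-3.573e+00  a ← 5.002923 − (+9.596e-01/-3.573e+00) = 5.271481
iter 2: u=1.527939  f(a)=+8.268e-02  f'(a)=-2.982e+00  a ← 5.271481 − (+8.268e-02/-2.982e+00) = 5.299212
iter 3: u=1.519943  f(a)=+7.418e-04  f'(a)=-2.928e+00  a ← 5.299212 − (+7.418e-04/-2.928e+00) = 5.299465
iter 4: u=1.519870  f(a)=+6.088e-08  f'(a)=-2.928e+00  a ← 5.299465 − (+6.088e-08/-2.928e+00) = 5.299465
iter 5: u=1.519870  f(a)=+3.553e-15  f'(a)=-2.928e+00  a ← 5.299465 − (+3.553e-15/-2.928e+00) = 5.299465
converged: |Δa| < 1e-12 after 5 iterations
sag = a·(cosh(S/(2a)) − 1) = 5.299465·(cosh(1.519870) − 1) = 7.393741
T_max/T_min = cosh(S/(2a)) = 2.395186

a=5.299 sag=7.394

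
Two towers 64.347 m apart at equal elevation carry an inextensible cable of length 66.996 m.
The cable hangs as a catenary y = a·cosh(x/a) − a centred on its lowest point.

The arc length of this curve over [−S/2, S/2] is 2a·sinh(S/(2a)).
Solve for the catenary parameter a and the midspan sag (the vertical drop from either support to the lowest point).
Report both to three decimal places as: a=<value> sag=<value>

a=65.132 sag=8.109

seed: a₀ = √(S³/(24(L−S))) = √(64.347³/(24·2.649)) = 64.735999
iter 1: u=0.496995  f(a)=+3.291e-02  f'(a)=-8.388e-02  a ← 64.735999 − (+3.291e-02/-8.388e-02) = 65.128334
iter 2: u=0.494002  f(a)=+3.016e-04  f'(a)=-8.235e-02  a ← 65.128334 − (+3.016e-04/-8.235e-02) = 65.131996
iter 3: u=0.493974  f(a)=+2.584e-08  f'(a)=-8.233e-02  a ← 65.131996 − (+2.584e-08/-8.233e-02) = 65.131996
iter 4: u=0.493974  f(a)=+0.000e+00  f'(a)=-8.233e-02  a ← 65.131996 − (+0.000e+00/-8.233e-02) = 65.131996
converged: |Δa| < 1e-12 after 4 iterations
sag = a·(cosh(S/(2a)) − 1) = 65.131996·(cosh(0.493974) − 1) = 8.109337
T_max/T_min = cosh(S/(2a)) = 1.124506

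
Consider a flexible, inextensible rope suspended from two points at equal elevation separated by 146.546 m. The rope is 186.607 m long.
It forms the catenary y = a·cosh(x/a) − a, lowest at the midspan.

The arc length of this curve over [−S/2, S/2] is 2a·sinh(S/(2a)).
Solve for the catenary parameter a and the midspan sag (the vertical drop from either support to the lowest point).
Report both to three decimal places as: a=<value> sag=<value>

a=59.425 sag=51.195

seed: a₀ = √(S³/(24(L−S))) = √(146.546³/(24·40.061)) = 57.212963
iter 1: u=1.280706  f(a)=+3.417e+00  f'(a)=-1.644e+00  a ← 57.212963 − (+3.417e+00/-1.644e+00) = 59.291259
iter 2: u=1.235815  f(a)=+1.950e-01  f'(a)=-1.461e+00  a ← 59.291259 − (+1.950e-01/-1.461e+00) = 59.424709
iter 3: u=1.233039  f(a)=+7.202e-04  f'(a)=-1.450e+00  a ← 59.424709 − (+7.202e-04/-1.450e+00) = 59.425205
iter 4: u=1.233029  f(a)=+9.905e-09  f'(a)=-1.450e+00  a ← 59.425205 − (+9.905e-09/-1.450e+00) = 59.425205
iter 5: u=1.233029  f(a)=+2.842e-14  f'(a)=-1.450e+00  a ← 59.425205 − (+2.842e-14/-1.450e+00) = 59.425205
converged: |Δa| < 1e-12 after 5 iterations
sag = a·(cosh(S/(2a)) − 1) = 59.425205·(cosh(1.233029) − 1) = 51.195309
T_max/T_min = cosh(S/(2a)) = 1.861508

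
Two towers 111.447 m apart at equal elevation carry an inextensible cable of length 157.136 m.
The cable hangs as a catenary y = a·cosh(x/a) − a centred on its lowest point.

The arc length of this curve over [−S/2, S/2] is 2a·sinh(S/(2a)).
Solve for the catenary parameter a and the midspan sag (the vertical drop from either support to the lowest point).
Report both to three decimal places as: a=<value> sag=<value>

seed: a₀ = √(S³/(24(L−S))) = √(111.447³/(24·45.689)) = 35.529666
iter 1: u=1.568365  f(a)=+5.960e+00  f'(a)=-3.263e+00  a ← 35.529666 − (+5.960e+00/-3.263e+00) = 37.356328
iter 2: u=1.491675  f(a)=+4.905e-01  f'(a)=-2.746e+00  a ← 37.356328 − (+4.905e-01/-2.746e+00) = 37.534944
iter 3: u=1.484577  f(a)=+3.980e-03  f'(a)=-2.701e+00  a ← 37.534944 − (+3.980e-03/-2.701e+00) = 37.536417
iter 4: u=1.484518  f(a)=+2.667e-07  f'(a)=-2.701e+00  a ← 37.536417 − (+2.667e-07/-2.701e+00) = 37.536417
iter 5: u=1.484518  f(a)=+2.842e-14  f'(a)=-2.701e+00  a ← 37.536417 − (+2.842e-14/-2.701e+00) = 37.536417
converged: |Δa| < 1e-12 after 5 iterations
sag = a·(cosh(S/(2a)) − 1) = 37.536417·(cosh(1.484518) − 1) = 49.537765
T_max/T_min = cosh(S/(2a)) = 2.319725

a=37.536 sag=49.538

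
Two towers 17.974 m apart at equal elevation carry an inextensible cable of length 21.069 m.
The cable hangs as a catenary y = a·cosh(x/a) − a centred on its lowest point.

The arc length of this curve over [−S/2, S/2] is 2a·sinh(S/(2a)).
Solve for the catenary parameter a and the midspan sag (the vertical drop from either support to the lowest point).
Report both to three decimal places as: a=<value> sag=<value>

a=9.061 sag=4.834

seed: a₀ = √(S³/(24(L−S))) = √(17.974³/(24·3.095)) = 8.841606
iter 1: u=1.016444  f(a)=+1.639e-01  f'(a)=-7.752e-01  a ← 8.841606 − (+1.639e-01/-7.752e-01) = 9.053012
iter 2: u=0.992708  f(a)=+6.062e-03  f'(a)=-7.188e-01  a ← 9.053012 − (+6.062e-03/-7.188e-01) = 9.061445
iter 3: u=0.991784  f(a)=+8.999e-06  f'(a)=-7.166e-01  a ← 9.061445 − (+8.999e-06/-7.166e-01) = 9.061457
iter 4: u=0.991783  f(a)=+1.990e-11  f'(a)=-7.166e-01  a ← 9.061457 − (+1.990e-11/-7.166e-01) = 9.061457
iter 5: u=0.991783  f(a)=+0.000e+00  f'(a)=-7.166e-01  a ← 9.061457 − (+0.000e+00/-7.166e-01) = 9.061457
converged: |Δa| < 1e-12 after 5 iterations
sag = a·(cosh(S/(2a)) − 1) = 9.061457·(cosh(0.991783) − 1) = 4.834071
T_max/T_min = cosh(S/(2a)) = 1.533476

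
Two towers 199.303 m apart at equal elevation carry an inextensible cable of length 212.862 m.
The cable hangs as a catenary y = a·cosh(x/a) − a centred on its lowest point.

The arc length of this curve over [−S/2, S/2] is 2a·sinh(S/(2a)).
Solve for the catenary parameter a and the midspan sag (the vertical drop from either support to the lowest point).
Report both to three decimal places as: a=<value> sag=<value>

seed: a₀ = √(S³/(24(L−S))) = √(199.303³/(24·13.559)) = 155.973674
iter 1: u=0.638899  f(a)=+2.794e-01  f'(a)=-1.811e-01  a ← 155.973674 − (+2.794e-01/-1.811e-01) = 157.516991
iter 2: u=0.632640  f(a)=+4.202e-03  f'(a)=-1.757e-01  a ← 157.516991 − (+4.202e-03/-1.757e-01) = 157.540912
iter 3: u=0.632544  f(a)=+9.821e-07  f'(a)=-1.756e-01  a ← 157.540912 − (+9.821e-07/-1.756e-01) = 157.540917
iter 4: u=0.632544  f(a)=+8.527e-14  f'(a)=-1.756e-01  a ← 157.540917 − (+8.527e-14/-1.756e-01) = 157.540917
converged: |Δa| < 1e-12 after 4 iterations
sag = a·(cosh(S/(2a)) − 1) = 157.540917·(cosh(0.632544) − 1) = 32.581933
T_max/T_min = cosh(S/(2a)) = 1.206816

a=157.541 sag=32.582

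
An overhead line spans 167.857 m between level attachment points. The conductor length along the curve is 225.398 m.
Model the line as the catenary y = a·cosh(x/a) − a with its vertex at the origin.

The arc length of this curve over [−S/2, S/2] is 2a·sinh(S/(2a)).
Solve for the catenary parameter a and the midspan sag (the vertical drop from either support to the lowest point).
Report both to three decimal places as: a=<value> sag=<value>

a=61.321 sag=66.981

seed: a₀ = √(S³/(24(L−S))) = √(167.857³/(24·57.541)) = 58.521421
iter 1: u=1.434150  f(a)=+6.216e+00  f'(a)=-2.402e+00  a ← 58.521421 − (+6.216e+00/-2.402e+00) = 61.109323
iter 2: u=1.373416  f(a)=+4.361e-01  f'(a)=-2.076e+00  a ← 61.109323 − (+4.361e-01/-2.076e+00) = 61.319423
iter 3: u=1.368710  f(a)=+2.505e-03  f'(a)=-2.052e+00  a ← 61.319423 − (+2.505e-03/-2.052e+00) = 61.320643
iter 4: u=1.368683  f(a)=+8.366e-08  f'(a)=-2.052e+00  a ← 61.320643 − (+8.366e-08/-2.052e+00) = 61.320643
iter 5: u=1.368683  f(a)=-5.684e-14  f'(a)=-2.052e+00  a ← 61.320643 − (-5.684e-14/-2.052e+00) = 61.320643
converged: |Δa| < 1e-12 after 5 iterations
sag = a·(cosh(S/(2a)) − 1) = 61.320643·(cosh(1.368683) − 1) = 66.980900
T_max/T_min = cosh(S/(2a)) = 2.092306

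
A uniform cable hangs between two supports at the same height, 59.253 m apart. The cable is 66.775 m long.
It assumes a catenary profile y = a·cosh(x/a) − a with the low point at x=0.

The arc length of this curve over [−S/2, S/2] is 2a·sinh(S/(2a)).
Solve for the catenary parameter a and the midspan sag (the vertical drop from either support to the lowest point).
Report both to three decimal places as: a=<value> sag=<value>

a=34.575 sag=13.489

seed: a₀ = √(S³/(24(L−S))) = √(59.253³/(24·7.522)) = 33.946361
iter 1: u=0.872744  f(a)=+2.917e-01  f'(a)=-4.779e-01  a ← 33.946361 − (+2.917e-01/-4.779e-01) = 34.556836
iter 2: u=0.857327  f(a)=+8.055e-03  f'(a)=-4.518e-01  a ← 34.556836 − (+8.055e-03/-4.518e-01) = 34.574666
iter 3: u=0.856885  f(a)=+6.529e-06  f'(a)=-4.511e-01  a ← 34.574666 − (+6.529e-06/-4.511e-01) = 34.574680
iter 4: u=0.856884  f(a)=+4.292e-12  f'(a)=-4.511e-01  a ← 34.574680 − (+4.292e-12/-4.511e-01) = 34.574680
converged: |Δa| < 1e-12 after 4 iterations
sag = a·(cosh(S/(2a)) − 1) = 34.574680·(cosh(0.856884) − 1) = 13.489170
T_max/T_min = cosh(S/(2a)) = 1.390146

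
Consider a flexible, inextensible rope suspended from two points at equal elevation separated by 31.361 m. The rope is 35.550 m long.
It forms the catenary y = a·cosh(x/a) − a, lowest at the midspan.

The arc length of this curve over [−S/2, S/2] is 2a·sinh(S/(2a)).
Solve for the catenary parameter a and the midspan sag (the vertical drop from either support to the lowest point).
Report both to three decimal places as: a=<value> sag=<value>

a=17.856 sag=7.339

seed: a₀ = √(S³/(24(L−S))) = √(31.361³/(24·4.189)) = 17.515561
iter 1: u=0.895233  f(a)=+1.711e-01  f'(a)=-5.178e-01  a ← 17.515561 − (+1.711e-01/-5.178e-01) = 17.846021
iter 2: u=0.878655  f(a)=+4.962e-03  f'(a)=-4.881e-01  a ← 17.846021 − (+4.962e-03/-4.881e-01) = 17.856187
iter 3: u=0.878155  f(a)=+4.450e-06  f'(a)=-4.873e-01  a ← 17.856187 − (+4.450e-06/-4.873e-01) = 17.856196
iter 4: u=0.878155  f(a)=+3.581e-12  f'(a)=-4.872e-01  a ← 17.856196 − (+3.581e-12/-4.872e-01) = 17.856196
converged: |Δa| < 1e-12 after 4 iterations
sag = a·(cosh(S/(2a)) − 1) = 17.856196·(cosh(0.878155) − 1) = 7.338930
T_max/T_min = cosh(S/(2a)) = 1.411002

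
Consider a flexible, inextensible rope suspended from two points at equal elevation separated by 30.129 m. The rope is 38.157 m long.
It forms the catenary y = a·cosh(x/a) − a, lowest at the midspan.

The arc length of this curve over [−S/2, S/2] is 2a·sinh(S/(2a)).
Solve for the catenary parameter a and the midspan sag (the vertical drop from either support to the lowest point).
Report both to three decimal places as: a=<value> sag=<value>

a=12.364 sag=10.371

seed: a₀ = √(S³/(24(L−S))) = √(30.129³/(24·8.028)) = 11.914279
iter 1: u=1.264407  f(a)=+6.667e-01  f'(a)=-1.576e+00  a ← 11.914279 − (+6.667e-01/-1.576e+00) = 12.337384
iter 2: u=1.221045  f(a)=+3.716e-02  f'(a)=-1.405e+00  a ← 12.337384 − (+3.716e-02/-1.405e+00) = 12.363842
iter 3: u=1.218432  f(a)=+1.305e-04  f'(a)=-1.395e+00  a ← 12.363842 − (+1.305e-04/-1.395e+00) = 12.363935
iter 4: u=1.218423  f(a)=+1.623e-09  f'(a)=-1.395e+00  a ← 12.363935 − (+1.623e-09/-1.395e+00) = 12.363935
iter 5: u=1.218423  f(a)=-7.105e-15  f'(a)=-1.395e+00  a ← 12.363935 − (-7.105e-15/-1.395e+00) = 12.363935
converged: |Δa| < 1e-12 after 5 iterations
sag = a·(cosh(S/(2a)) − 1) = 12.363935·(cosh(1.218423) − 1) = 10.370533
T_max/T_min = cosh(S/(2a)) = 1.838773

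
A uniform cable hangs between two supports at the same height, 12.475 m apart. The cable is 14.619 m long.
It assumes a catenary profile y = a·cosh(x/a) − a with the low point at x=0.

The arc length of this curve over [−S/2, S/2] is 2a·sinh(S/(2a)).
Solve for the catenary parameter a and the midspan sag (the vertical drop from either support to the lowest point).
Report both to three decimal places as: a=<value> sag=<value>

a=6.295 sag=3.352

seed: a₀ = √(S³/(24(L−S))) = √(12.475³/(24·2.144)) = 6.142467
iter 1: u=1.015471  f(a)=+1.133e-01  f'(a)=-7.728e-01  a ← 6.142467 − (+1.133e-01/-7.728e-01) = 6.289075
iter 2: u=0.991799  f(a)=+4.183e-03  f'(a)=-7.167e-01  a ← 6.289075 − (+4.183e-03/-7.167e-01) = 6.294912
iter 3: u=0.990880  f(a)=+6.187e-06  f'(a)=-7.145e-01  a ← 6.294912 − (+6.187e-06/-7.145e-01) = 6.294921
iter 4: u=0.990878  f(a)=+1.357e-11  f'(a)=-7.145e-01  a ← 6.294921 − (+1.357e-11/-7.145e-01) = 6.294921
iter 5: u=0.990878  f(a)=+1.776e-15  f'(a)=-7.145e-01  a ← 6.294921 − (+1.776e-15/-7.145e-01) = 6.294921
converged: |Δa| < 1e-12 after 5 iterations
sag = a·(cosh(S/(2a)) − 1) = 6.294921·(cosh(0.990878) − 1) = 3.351572
T_max/T_min = cosh(S/(2a)) = 1.532425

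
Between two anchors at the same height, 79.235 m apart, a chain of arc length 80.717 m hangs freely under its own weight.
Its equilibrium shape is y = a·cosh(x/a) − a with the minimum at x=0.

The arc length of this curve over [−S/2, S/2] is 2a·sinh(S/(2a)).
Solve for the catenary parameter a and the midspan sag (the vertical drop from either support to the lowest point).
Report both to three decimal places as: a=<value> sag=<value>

seed: a₀ = √(S³/(24(L−S))) = √(79.235³/(24·1.482)) = 118.262177
iter 1: u=0.334997  f(a)=+8.338e-03  f'(a)=-2.535e-02  a ← 118.262177 − (+8.338e-03/-2.535e-02) = 118.591152
iter 2: u=0.334068  f(a)=+3.492e-05  f'(a)=-2.513e-02  a ← 118.591152 − (+3.492e-05/-2.513e-02) = 118.592542
iter 3: u=0.334064  f(a)=+6.182e-10  f'(a)=-2.513e-02  a ← 118.592542 − (+6.182e-10/-2.513e-02) = 118.592542
iter 4: u=0.334064  f(a)=+0.000e+00  f'(a)=-2.513e-02  a ← 118.592542 − (+0.000e+00/-2.513e-02) = 118.592542
converged: |Δa| < 1e-12 after 4 iterations
sag = a·(cosh(S/(2a)) − 1) = 118.592542·(cosh(0.334064) − 1) = 6.679161
T_max/T_min = cosh(S/(2a)) = 1.056320

a=118.593 sag=6.679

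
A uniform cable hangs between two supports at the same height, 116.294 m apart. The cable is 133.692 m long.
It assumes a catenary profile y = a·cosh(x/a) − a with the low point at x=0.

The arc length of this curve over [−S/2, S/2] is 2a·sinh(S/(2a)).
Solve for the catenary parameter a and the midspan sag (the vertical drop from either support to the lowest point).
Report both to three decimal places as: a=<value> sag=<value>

seed: a₀ = √(S³/(24(L−S))) = √(116.294³/(24·17.398)) = 61.373470
iter 1: u=0.947429  f(a)=+7.977e-01  f'(a)=-6.195e-01  a ← 61.373470 − (+7.977e-01/-6.195e-01) = 62.661174
iter 2: u=0.927959  f(a)=+2.580e-02  f'(a)=-5.800e-01  a ← 62.661174 − (+2.580e-02/-5.800e-01) = 62.705651
iter 3: u=0.927301  f(a)=+2.898e-05  f'(a)=-5.787e-01  a ← 62.705651 − (+2.898e-05/-5.787e-01) = 62.705701
iter 4: u=0.927300  f(a)=+3.666e-11  f'(a)=-5.787e-01  a ← 62.705701 − (+3.666e-11/-5.787e-01) = 62.705701
iter 5: u=0.927300  f(a)=-2.842e-14  f'(a)=-5.787e-01  a ← 62.705701 − (-2.842e-14/-5.787e-01) = 62.705701
converged: |Δa| < 1e-12 after 5 iterations
sag = a·(cosh(S/(2a)) − 1) = 62.705701·(cosh(0.927300) − 1) = 28.947955
T_max/T_min = cosh(S/(2a)) = 1.461648

a=62.706 sag=28.948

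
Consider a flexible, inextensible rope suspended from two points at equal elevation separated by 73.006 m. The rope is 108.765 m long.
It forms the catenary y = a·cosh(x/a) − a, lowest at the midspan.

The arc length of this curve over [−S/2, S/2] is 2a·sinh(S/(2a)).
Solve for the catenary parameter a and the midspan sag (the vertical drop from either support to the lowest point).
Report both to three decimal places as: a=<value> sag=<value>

a=22.709 sag=36.224

seed: a₀ = √(S³/(24(L−S))) = √(73.006³/(24·35.759)) = 21.293131
iter 1: u=1.714309  f(a)=+5.638e+00  f'(a)=-4.455e+00  a ← 21.293131 − (+5.638e+00/-4.455e+00) = 22.558517
iter 2: u=1.618147  f(a)=+5.416e-01  f'(a)=-3.637e+00  a ← 22.558517 − (+5.416e-01/-3.637e+00) = 22.707445
iter 3: u=1.607534  f(a)=+6.173e-03  f'(a)=-3.554e+00  a ← 22.707445 − (+6.173e-03/-3.554e+00) = 22.709182
iter 4: u=1.607411  f(a)=+8.219e-07  f'(a)=-3.553e+00  a ← 22.709182 − (+8.219e-07/-3.553e+00) = 22.709182
iter 5: u=1.607411  f(a)=+1.421e-14  f'(a)=-3.553e+00  a ← 22.709182 − (+1.421e-14/-3.553e+00) = 22.709182
converged: |Δa| < 1e-12 after 5 iterations
sag = a·(cosh(S/(2a)) − 1) = 22.709182·(cosh(1.607411) − 1) = 36.224367
T_max/T_min = cosh(S/(2a)) = 2.595142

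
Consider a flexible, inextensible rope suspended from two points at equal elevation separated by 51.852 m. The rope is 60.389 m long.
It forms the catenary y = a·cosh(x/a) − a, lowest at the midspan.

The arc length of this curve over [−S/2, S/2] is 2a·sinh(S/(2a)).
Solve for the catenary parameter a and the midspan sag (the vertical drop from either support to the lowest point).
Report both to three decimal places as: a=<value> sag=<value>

seed: a₀ = √(S³/(24(L−S))) = √(51.852³/(24·8.537)) = 26.084950
iter 1: u=0.993906  f(a)=+4.317e-01  f'(a)=-7.215e-01  a ← 26.084950 − (+4.317e-01/-7.215e-01) = 26.683282
iter 2: u=0.971620  f(a)=+1.530e-02  f'(a)=-6.712e-01  a ← 26.683282 − (+1.530e-02/-6.712e-01) = 26.706078
iter 3: u=0.970790  f(a)=+2.078e-05  f'(a)=-6.694e-01  a ← 26.706078 − (+2.078e-05/-6.694e-01) = 26.706109
iter 4: u=0.970789  f(a)=+3.846e-11  f'(a)=-6.694e-01  a ← 26.706109 − (+3.846e-11/-6.694e-01) = 26.706109
iter 5: u=0.970789  f(a)=+0.000e+00  f'(a)=-6.694e-01  a ← 26.706109 − (+0.000e+00/-6.694e-01) = 26.706109
converged: |Δa| < 1e-12 after 5 iterations
sag = a·(cosh(S/(2a)) − 1) = 26.706109·(cosh(0.970789) − 1) = 13.604238
T_max/T_min = cosh(S/(2a)) = 1.509405

a=26.706 sag=13.604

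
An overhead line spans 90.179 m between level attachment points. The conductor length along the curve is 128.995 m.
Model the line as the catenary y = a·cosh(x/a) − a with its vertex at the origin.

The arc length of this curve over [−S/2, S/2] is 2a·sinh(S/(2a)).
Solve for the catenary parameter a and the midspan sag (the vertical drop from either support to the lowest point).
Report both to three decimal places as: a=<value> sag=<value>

seed: a₀ = √(S³/(24(L−S))) = √(90.179³/(24·38.816)) = 28.057380
iter 1: u=1.607046  f(a)=+5.332e+00  f'(a)=-3.551e+00  a ← 28.057380 − (+5.332e+00/-3.551e+00) = 29.559035
iter 2: u=1.525405  f(a)=+4.580e-01  f'(a)=-2.965e+00  a ← 29.559035 − (+4.580e-01/-2.965e+00) = 29.713511
iter 3: u=1.517475  f(a)=+4.080e-03  f'(a)=-2.912e+00  a ← 29.713511 − (+4.080e-03/-2.912e+00) = 29.714913
iter 4: u=1.517403  f(a)=+3.302e-07  f'(a)=-2.912e+00  a ← 29.714913 − (+3.302e-07/-2.912e+00) = 29.714913
iter 5: u=1.517403  f(a)=+0.000e+00  f'(a)=-2.912e+00  a ← 29.714913 − (+0.000e+00/-2.912e+00) = 29.714913
converged: |Δa| < 1e-12 after 5 iterations
sag = a·(cosh(S/(2a)) − 1) = 29.714913·(cosh(1.517403) − 1) = 41.298491
T_max/T_min = cosh(S/(2a)) = 2.389824

a=29.715 sag=41.298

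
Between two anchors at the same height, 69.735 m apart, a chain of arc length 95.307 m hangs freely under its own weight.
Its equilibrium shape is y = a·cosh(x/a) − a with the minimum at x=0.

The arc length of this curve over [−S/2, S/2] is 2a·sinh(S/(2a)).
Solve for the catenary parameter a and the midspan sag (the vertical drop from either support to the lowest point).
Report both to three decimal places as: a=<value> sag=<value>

a=24.704 sag=28.972

seed: a₀ = √(S³/(24(L−S))) = √(69.735³/(24·25.572)) = 23.506515
iter 1: u=1.483312  f(a)=+2.965e+00  f'(a)=-2.694e+00  a ← 23.506515 − (+2.965e+00/-2.694e+00) = 24.607318
iter 2: u=1.416957  f(a)=+2.210e-01  f'(a)=-2.306e+00  a ← 24.607318 − (+2.210e-01/-2.306e+00) = 24.703170
iter 3: u=1.411459  f(a)=+1.446e-03  f'(a)=-2.276e+00  a ← 24.703170 − (+1.446e-03/-2.276e+00) = 24.703805
iter 4: u=1.411422  f(a)=+6.285e-08  f'(a)=-2.275e+00  a ← 24.703805 − (+6.285e-08/-2.275e+00) = 24.703805
iter 5: u=1.411422  f(a)=-1.421e-14  f'(a)=-2.275e+00  a ← 24.703805 − (-1.421e-14/-2.275e+00) = 24.703805
converged: |Δa| < 1e-12 after 5 iterations
sag = a·(cosh(S/(2a)) − 1) = 24.703805·(cosh(1.411422) − 1) = 28.972391
T_max/T_min = cosh(S/(2a)) = 2.172791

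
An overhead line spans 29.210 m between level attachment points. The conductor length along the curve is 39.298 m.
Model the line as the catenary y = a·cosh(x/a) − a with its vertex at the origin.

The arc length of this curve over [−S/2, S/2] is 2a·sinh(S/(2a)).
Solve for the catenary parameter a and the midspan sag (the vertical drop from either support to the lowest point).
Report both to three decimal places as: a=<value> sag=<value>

a=10.635 sag=11.708

seed: a₀ = √(S³/(24(L−S))) = √(29.210³/(24·10.088)) = 10.145867
iter 1: u=1.439502  f(a)=+1.098e+00  f'(a)=-2.432e+00  a ← 10.145867 − (+1.098e+00/-2.432e+00) = 10.597397
iter 2: u=1.378169  f(a)=+7.757e-02  f'(a)=-2.100e+00  a ← 10.597397 − (+7.757e-02/-2.100e+00) = 10.634339
iter 3: u=1.373381  f(a)=+4.520e-04  f'(a)=-2.075e+00  a ← 10.634339 − (+4.520e-04/-2.075e+00) = 10.634557
iter 4: u=1.373353  f(a)=+1.554e-08  f'(a)=-2.075e+00  a ← 10.634557 − (+1.554e-08/-2.075e+00) = 10.634557
iter 5: u=1.373353  f(a)=-7.105e-15  f'(a)=-2.075e+00  a ← 10.634557 − (-7.105e-15/-2.075e+00) = 10.634557
converged: |Δa| < 1e-12 after 5 iterations
sag = a·(cosh(S/(2a)) − 1) = 10.634557·(cosh(1.373353) − 1) = 11.707712
T_max/T_min = cosh(S/(2a)) = 2.100912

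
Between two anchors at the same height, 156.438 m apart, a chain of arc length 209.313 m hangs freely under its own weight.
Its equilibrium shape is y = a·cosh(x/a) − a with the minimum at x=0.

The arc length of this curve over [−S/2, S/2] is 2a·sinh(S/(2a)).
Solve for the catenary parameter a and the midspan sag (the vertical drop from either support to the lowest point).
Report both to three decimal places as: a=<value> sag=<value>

a=57.519 sag=61.902

seed: a₀ = √(S³/(24(L−S))) = √(156.438³/(24·52.875)) = 54.926582
iter 1: u=1.424065  f(a)=+5.628e+00  f'(a)=-2.345e+00  a ← 54.926582 − (+5.628e+00/-2.345e+00) = 57.326355
iter 2: u=1.364451  f(a)=+3.898e-01  f'(a)=-2.030e+00  a ← 57.326355 − (+3.898e-01/-2.030e+00) = 57.518347
iter 3: u=1.359897  f(a)=+2.178e-03  f'(a)=-2.008e+00  a ← 57.518347 − (+2.178e-03/-2.008e+00) = 57.519432
iter 4: u=1.359871  f(a)=+6.886e-08  f'(a)=-2.008e+00  a ← 57.519432 − (+6.886e-08/-2.008e+00) = 57.519432
iter 5: u=1.359871  f(a)=+2.842e-14  f'(a)=-2.008e+00  a ← 57.519432 − (+2.842e-14/-2.008e+00) = 57.519432
converged: |Δa| < 1e-12 after 5 iterations
sag = a·(cosh(S/(2a)) − 1) = 57.519432·(cosh(1.359871) − 1) = 61.901957
T_max/T_min = cosh(S/(2a)) = 2.076192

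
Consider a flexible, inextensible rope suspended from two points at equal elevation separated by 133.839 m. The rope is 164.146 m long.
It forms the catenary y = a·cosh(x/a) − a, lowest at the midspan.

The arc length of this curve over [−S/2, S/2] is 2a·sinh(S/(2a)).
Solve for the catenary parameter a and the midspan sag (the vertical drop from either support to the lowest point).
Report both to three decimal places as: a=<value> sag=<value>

seed: a₀ = √(S³/(24(L−S))) = √(133.839³/(24·30.307)) = 57.411240
iter 1: u=1.165617  f(a)=+2.127e+00  f'(a)=-1.206e+00  a ← 57.411240 − (+2.127e+00/-1.206e+00) = 59.174151
iter 2: u=1.130891  f(a)=+1.019e-01  f'(a)=-1.093e+00  a ← 59.174151 − (+1.019e-01/-1.093e+00) = 59.267346
iter 3: u=1.129112  f(a)=+2.599e-04  f'(a)=-1.088e+00  a ← 59.267346 − (+2.599e-04/-1.088e+00) = 59.267584
iter 4: u=1.129108  f(a)=+1.701e-09  f'(a)=-1.088e+00  a ← 59.267584 − (+1.701e-09/-1.088e+00) = 59.267584
iter 5: u=1.129108  f(a)=+0.000e+00  f'(a)=-1.088e+00  a ← 59.267584 − (+0.000e+00/-1.088e+00) = 59.267584
converged: |Δa| < 1e-12 after 5 iterations
sag = a·(cosh(S/(2a)) − 1) = 59.267584·(cosh(1.129108) − 1) = 41.967903
T_max/T_min = cosh(S/(2a)) = 1.708109

a=59.268 sag=41.968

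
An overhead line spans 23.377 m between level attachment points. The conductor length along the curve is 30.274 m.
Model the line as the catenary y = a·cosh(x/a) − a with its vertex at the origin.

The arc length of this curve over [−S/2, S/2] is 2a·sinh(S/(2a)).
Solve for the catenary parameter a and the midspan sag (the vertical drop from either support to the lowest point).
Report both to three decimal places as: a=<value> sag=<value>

a=9.150 sag=8.538

seed: a₀ = √(S³/(24(L−S))) = √(23.377³/(24·6.897)) = 8.785115
iter 1: u=1.330489  f(a)=+6.368e-01  f'(a)=-1.866e+00  a ← 8.785115 − (+6.368e-01/-1.866e+00) = 9.126345
iter 2: u=1.280743  f(a)=+3.898e-02  f'(a)=-1.644e+00  a ← 9.126345 − (+3.898e-02/-1.644e+00) = 9.150055
iter 3: u=1.277424  f(a)=+1.672e-04  f'(a)=-1.630e+00  a ← 9.150055 − (+1.672e-04/-1.630e+00) = 9.150158
iter 4: u=1.277410  f(a)=+3.102e-09  f'(a)=-1.630e+00  a ← 9.150158 − (+3.102e-09/-1.630e+00) = 9.150158
iter 5: u=1.277410  f(a)=+3.553e-15  f'(a)=-1.630e+00  a ← 9.150158 − (+3.553e-15/-1.630e+00) = 9.150158
converged: |Δa| < 1e-12 after 5 iterations
sag = a·(cosh(S/(2a)) − 1) = 9.150158·(cosh(1.277410) − 1) = 8.537526
T_max/T_min = cosh(S/(2a)) = 1.933047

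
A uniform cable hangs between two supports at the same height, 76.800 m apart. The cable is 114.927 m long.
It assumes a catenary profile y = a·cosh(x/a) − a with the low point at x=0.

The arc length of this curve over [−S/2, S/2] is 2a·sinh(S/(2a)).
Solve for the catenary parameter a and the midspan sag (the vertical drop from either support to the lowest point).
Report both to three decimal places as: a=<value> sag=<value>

a=23.747 sag=38.430

seed: a₀ = √(S³/(24(L−S))) = √(76.800³/(24·38.127)) = 22.249481
iter 1: u=1.725883  f(a)=+6.098e+00  f'(a)=-4.563e+00  a ← 22.249481 − (+6.098e+00/-4.563e+00) = 23.585967
iter 2: u=1.628087  f(a)=+5.927e-01  f'(a)=-3.715e+00  a ← 23.585967 − (+5.927e-01/-3.715e+00) = 23.745486
iter 3: u=1.617149  f(a)=+6.929e-03  f'(a)=-3.629e+00  a ← 23.745486 − (+6.929e-03/-3.629e+00) = 23.747395
iter 4: u=1.617019  f(a)=+9.715e-07  f'(a)=-3.628e+00  a ← 23.747395 − (+9.715e-07/-3.628e+00) = 23.747395
iter 5: u=1.617019  f(a)=+1.421e-14  f'(a)=-3.628e+00  a ← 23.747395 − (+1.421e-14/-3.628e+00) = 23.747395
converged: |Δa| < 1e-12 after 5 iterations
sag = a·(cosh(S/(2a)) − 1) = 23.747395·(cosh(1.617019) − 1) = 38.429712
T_max/T_min = cosh(S/(2a)) = 2.618271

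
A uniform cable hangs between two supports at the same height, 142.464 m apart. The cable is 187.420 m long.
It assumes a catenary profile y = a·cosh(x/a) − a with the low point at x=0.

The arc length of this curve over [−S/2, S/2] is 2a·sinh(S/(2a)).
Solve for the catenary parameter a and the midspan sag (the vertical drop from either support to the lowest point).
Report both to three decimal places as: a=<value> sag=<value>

seed: a₀ = √(S³/(24(L−S))) = √(142.464³/(24·44.956)) = 51.767626
iter 1: u=1.375995  f(a)=+4.453e+00  f'(a)=-2.089e+00  a ← 51.767626 − (+4.453e+00/-2.089e+00) = 53.899503
iter 2: u=1.321571  f(a)=+2.898e-01  f'(a)=-1.825e+00  a ← 53.899503 − (+2.898e-01/-1.825e+00) = 54.058331
iter 3: u=1.317688  f(a)=+1.417e-03  f'(a)=-1.807e+00  a ← 54.058331 − (+1.417e-03/-1.807e+00) = 54.059116
iter 4: u=1.317669  f(a)=+3.424e-08  f'(a)=-1.807e+00  a ← 54.059116 − (+3.424e-08/-1.807e+00) = 54.059116
iter 5: u=1.317669  f(a)=+0.000e+00  f'(a)=-1.807e+00  a ← 54.059116 − (+0.000e+00/-1.807e+00) = 54.059116
converged: |Δa| < 1e-12 after 5 iterations
sag = a·(cosh(S/(2a)) − 1) = 54.059116·(cosh(1.317669) − 1) = 54.125690
T_max/T_min = cosh(S/(2a)) = 2.001232

a=54.059 sag=54.126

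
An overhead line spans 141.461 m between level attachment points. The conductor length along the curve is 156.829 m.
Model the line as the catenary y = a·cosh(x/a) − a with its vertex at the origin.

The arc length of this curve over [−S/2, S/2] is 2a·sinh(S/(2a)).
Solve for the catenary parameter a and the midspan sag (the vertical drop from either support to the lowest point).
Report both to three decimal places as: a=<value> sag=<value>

a=89.001 sag=29.616

seed: a₀ = √(S³/(24(L−S))) = √(141.461³/(24·15.368)) = 87.607399
iter 1: u=0.807358  f(a)=+5.087e-01  f'(a)=-3.742e-01  a ← 87.607399 − (+5.087e-01/-3.742e-01) = 88.966688
iter 2: u=0.795022  f(a)=+1.208e-02  f'(a)=-3.567e-01  a ← 88.966688 − (+1.208e-02/-3.567e-01) = 89.000561
iter 3: u=0.794720  f(a)=+7.182e-06  f'(a)=-3.562e-01  a ← 89.000561 − (+7.182e-06/-3.562e-01) = 89.000582
iter 4: u=0.794720  f(a)=+2.530e-12  f'(a)=-3.562e-01  a ← 89.000582 − (+2.530e-12/-3.562e-01) = 89.000582
converged: |Δa| < 1e-12 after 4 iterations
sag = a·(cosh(S/(2a)) − 1) = 89.000582·(cosh(0.794720) − 1) = 29.616185
T_max/T_min = cosh(S/(2a)) = 1.332764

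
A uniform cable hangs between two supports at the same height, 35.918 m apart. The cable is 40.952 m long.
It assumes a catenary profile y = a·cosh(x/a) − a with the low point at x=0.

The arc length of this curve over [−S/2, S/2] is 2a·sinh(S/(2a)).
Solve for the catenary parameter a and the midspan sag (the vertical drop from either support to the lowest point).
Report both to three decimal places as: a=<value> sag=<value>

a=19.983 sag=8.628

seed: a₀ = √(S³/(24(L−S))) = √(35.918³/(24·5.034)) = 19.584207
iter 1: u=0.917014  f(a)=+2.159e-01  f'(a)=-5.586e-01  a ← 19.584207 − (+2.159e-01/-5.586e-01) = 19.970766
iter 2: u=0.899264  f(a)=+6.559e-03  f'(a)=-5.252e-01  a ← 19.970766 − (+6.559e-03/-5.252e-01) = 19.983256
iter 3: u=0.898702  f(a)=+6.472e-06  f'(a)=-5.241e-01  a ← 19.983256 − (+6.472e-06/-5.241e-01) = 19.983268
iter 4: u=0.898702  f(a)=+6.317e-12  f'(a)=-5.241e-01  a ← 19.983268 − (+6.317e-12/-5.241e-01) = 19.983268
converged: |Δa| < 1e-12 after 4 iterations
sag = a·(cosh(S/(2a)) − 1) = 19.983268·(cosh(0.898702) − 1) = 8.627876
T_max/T_min = cosh(S/(2a)) = 1.431755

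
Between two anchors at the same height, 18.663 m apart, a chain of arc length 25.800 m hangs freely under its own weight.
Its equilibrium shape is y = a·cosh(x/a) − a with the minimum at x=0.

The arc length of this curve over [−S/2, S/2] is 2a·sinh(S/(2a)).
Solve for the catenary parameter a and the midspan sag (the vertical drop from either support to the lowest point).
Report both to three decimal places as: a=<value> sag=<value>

seed: a₀ = √(S³/(24(L−S))) = √(18.663³/(24·7.137)) = 6.160397
iter 1: u=1.514756  f(a)=+8.650e-01  f'(a)=-2.894e+00  a ← 6.160397 − (+8.650e-01/-2.894e+00) = 6.459265
iter 2: u=1.444669  f(a)=+6.693e-02  f'(a)=-2.462e+00  a ← 6.459265 − (+6.693e-02/-2.462e+00) = 6.486449
iter 3: u=1.438615  f(a)=+4.750e-04  f'(a)=-2.427e+00  a ← 6.486449 − (+4.750e-04/-2.427e+00) = 6.486644
iter 4: u=1.438571  f(a)=+2.430e-08  f'(a)=-2.427e+00  a ← 6.486644 − (+2.430e-08/-2.427e+00) = 6.486644
iter 5: u=1.438571  f(a)=+7.105e-15  f'(a)=-2.427e+00  a ← 6.486644 − (+7.105e-15/-2.427e+00) = 6.486644
converged: |Δa| < 1e-12 after 5 iterations
sag = a·(cosh(S/(2a)) − 1) = 6.486644·(cosh(1.438571) − 1) = 7.952419
T_max/T_min = cosh(S/(2a)) = 2.225968

a=6.487 sag=7.952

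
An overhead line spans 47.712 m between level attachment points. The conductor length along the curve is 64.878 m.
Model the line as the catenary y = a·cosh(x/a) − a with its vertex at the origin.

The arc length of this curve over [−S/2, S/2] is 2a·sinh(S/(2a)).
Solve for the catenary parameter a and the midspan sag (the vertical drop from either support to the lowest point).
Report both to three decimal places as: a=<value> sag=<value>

seed: a₀ = √(S³/(24(L−S))) = √(47.712³/(24·17.166)) = 16.236831
iter 1: u=1.469252  f(a)=+1.951e+00  f'(a)=-2.608e+00  a ← 16.236831 − (+1.951e+00/-2.608e+00) = 16.985031
iter 2: u=1.404531  f(a)=+1.430e-01  f'(a)=-2.238e+00  a ← 16.985031 − (+1.430e-01/-2.238e+00) = 17.048903
iter 3: u=1.399269  f(a)=+9.018e-04  f'(a)=-2.210e+00  a ← 17.048903 − (+9.018e-04/-2.210e+00) = 17.049311
iter 4: u=1.399235  f(a)=+3.638e-08  f'(a)=-2.210e+00  a ← 17.049311 − (+3.638e-08/-2.210e+00) = 17.049311
iter 5: u=1.399235  f(a)=+0.000e+00  f'(a)=-2.210e+00  a ← 17.049311 − (+0.000e+00/-2.210e+00) = 17.049311
converged: |Δa| < 1e-12 after 5 iterations
sag = a·(cosh(S/(2a)) − 1) = 17.049311·(cosh(1.399235) − 1) = 19.597213
T_max/T_min = cosh(S/(2a)) = 2.149443

a=17.049 sag=19.597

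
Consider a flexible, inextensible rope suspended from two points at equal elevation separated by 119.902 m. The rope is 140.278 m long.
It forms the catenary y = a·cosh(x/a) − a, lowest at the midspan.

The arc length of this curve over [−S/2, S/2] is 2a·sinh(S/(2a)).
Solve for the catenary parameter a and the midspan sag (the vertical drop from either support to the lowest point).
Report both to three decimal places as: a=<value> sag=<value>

a=60.829 sag=32.013

seed: a₀ = √(S³/(24(L−S))) = √(119.902³/(24·20.376)) = 59.371026
iter 1: u=1.009769  f(a)=+1.064e+00  f'(a)=-7.590e-01  a ← 59.371026 − (+1.064e+00/-7.590e-01) = 60.773410
iter 2: u=0.986468  f(a)=+3.888e-02  f'(a)=-7.044e-01  a ← 60.773410 − (+3.888e-02/-7.044e-01) = 60.828602
iter 3: u=0.985573  f(a)=+5.623e-05  f'(a)=-7.024e-01  a ← 60.828602 − (+5.623e-05/-7.024e-01) = 60.828682
iter 4: u=0.985571  f(a)=+1.181e-10  f'(a)=-7.024e-01  a ← 60.828682 − (+1.181e-10/-7.024e-01) = 60.828682
iter 5: u=0.985571  f(a)=-2.842e-14  f'(a)=-7.024e-01  a ← 60.828682 − (-2.842e-14/-7.024e-01) = 60.828682
converged: |Δa| < 1e-12 after 5 iterations
sag = a·(cosh(S/(2a)) − 1) = 60.828682·(cosh(0.985571) − 1) = 32.013161
T_max/T_min = cosh(S/(2a)) = 1.526284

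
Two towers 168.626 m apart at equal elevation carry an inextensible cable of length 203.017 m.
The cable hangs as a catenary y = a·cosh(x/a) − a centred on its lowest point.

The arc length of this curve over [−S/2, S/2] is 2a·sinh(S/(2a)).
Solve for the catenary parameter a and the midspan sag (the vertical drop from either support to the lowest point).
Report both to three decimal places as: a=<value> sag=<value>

seed: a₀ = √(S³/(24(L−S))) = √(168.626³/(24·34.391)) = 76.218217
iter 1: u=1.106205  f(a)=+2.167e+00  f'(a)=-1.018e+00  a ← 76.218217 − (+2.167e+00/-1.018e+00) = 78.346879
iter 2: u=1.076150  f(a)=+9.408e-02  f'(a)=-9.311e-01  a ← 78.346879 − (+9.408e-02/-9.311e-01) = 78.447915
iter 3: u=1.074764  f(a)=+1.952e-04  f'(a)=-9.273e-01  a ← 78.447915 − (+1.952e-04/-9.273e-01) = 78.448126
iter 4: u=1.074761  f(a)=+8.446e-10  f'(a)=-9.273e-01  a ← 78.448126 − (+8.446e-10/-9.273e-01) = 78.448126
iter 5: u=1.074761  f(a)=+0.000e+00  f'(a)=-9.273e-01  a ← 78.448126 − (+0.000e+00/-9.273e-01) = 78.448126
converged: |Δa| < 1e-12 after 5 iterations
sag = a·(cosh(S/(2a)) − 1) = 78.448126·(cosh(1.074761) − 1) = 49.840939
T_max/T_min = cosh(S/(2a)) = 1.635336

a=78.448 sag=49.841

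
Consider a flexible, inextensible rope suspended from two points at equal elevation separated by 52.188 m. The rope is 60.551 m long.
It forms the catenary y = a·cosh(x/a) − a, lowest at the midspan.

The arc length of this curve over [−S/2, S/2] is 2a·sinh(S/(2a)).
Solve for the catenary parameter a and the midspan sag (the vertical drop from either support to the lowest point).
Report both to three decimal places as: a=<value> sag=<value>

a=27.229 sag=13.490

seed: a₀ = √(S³/(24(L−S))) = √(52.188³/(24·8.363)) = 26.611497
iter 1: u=0.980554  f(a)=+4.114e-01  f'(a)=-6.911e-01  a ← 26.611497 − (+4.114e-01/-6.911e-01) = 27.206767
iter 2: u=0.959100  f(a)=+1.421e-02  f'(a)=-6.441e-01  a ← 27.206767 − (+1.421e-02/-6.441e-01) = 27.228827
iter 3: u=0.958323  f(a)=+1.829e-05  f'(a)=-6.424e-01  a ← 27.228827 − (+1.829e-05/-6.424e-01) = 27.228855
iter 4: u=0.958322  f(a)=+3.040e-11  f'(a)=-6.424e-01  a ← 27.228855 − (+3.040e-11/-6.424e-01) = 27.228855
iter 5: u=0.958322  f(a)=-7.105e-15  f'(a)=-6.424e-01  a ← 27.228855 − (-7.105e-15/-6.424e-01) = 27.228855
converged: |Δa| < 1e-12 after 5 iterations
sag = a·(cosh(S/(2a)) − 1) = 27.228855·(cosh(0.958322) − 1) = 13.489893
T_max/T_min = cosh(S/(2a)) = 1.495426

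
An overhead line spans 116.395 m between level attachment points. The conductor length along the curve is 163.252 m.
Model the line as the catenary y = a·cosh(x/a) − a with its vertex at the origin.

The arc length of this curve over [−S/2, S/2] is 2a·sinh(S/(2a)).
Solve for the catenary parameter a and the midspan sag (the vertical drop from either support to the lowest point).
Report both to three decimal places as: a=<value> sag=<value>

a=39.526 sag=51.166

seed: a₀ = √(S³/(24(L−S))) = √(116.395³/(24·46.857)) = 37.446275
iter 1: u=1.554160  f(a)=+5.996e+00  f'(a)=-3.162e+00  a ← 37.446275 − (+5.996e+00/-3.162e+00) = 39.342609
iter 2: u=1.479249  f(a)=+4.855e-01  f'(a)=-2.669e+00  a ← 39.342609 − (+4.855e-01/-2.669e+00) = 39.524559
iter 3: u=1.472439  f(a)=+3.804e-03  f'(a)=-2.627e+00  a ← 39.524559 − (+3.804e-03/-2.627e+00) = 39.526008
iter 4: u=1.472385  f(a)=+2.376e-07  f'(a)=-2.627e+00  a ← 39.526008 − (+2.376e-07/-2.627e+00) = 39.526008
iter 5: u=1.472385  f(a)=+2.842e-14  f'(a)=-2.627e+00  a ← 39.526008 − (+2.842e-14/-2.627e+00) = 39.526008
converged: |Δa| < 1e-12 after 5 iterations
sag = a·(cosh(S/(2a)) − 1) = 39.526008·(cosh(1.472385) − 1) = 51.166380
T_max/T_min = cosh(S/(2a)) = 2.294499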